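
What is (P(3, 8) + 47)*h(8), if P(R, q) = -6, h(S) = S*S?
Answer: 2624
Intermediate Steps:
h(S) = S**2
(P(3, 8) + 47)*h(8) = (-6 + 47)*8**2 = 41*64 = 2624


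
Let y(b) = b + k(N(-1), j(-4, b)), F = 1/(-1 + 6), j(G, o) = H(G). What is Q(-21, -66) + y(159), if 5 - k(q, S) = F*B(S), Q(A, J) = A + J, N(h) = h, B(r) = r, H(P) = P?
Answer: 389/5 ≈ 77.800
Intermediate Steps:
j(G, o) = G
F = ⅕ (F = 1/5 = ⅕ ≈ 0.20000)
k(q, S) = 5 - S/5
y(b) = 29/5 + b (y(b) = b + (5 - ⅕*(-4)) = b + (5 + ⅘) = b + 29/5 = 29/5 + b)
Q(-21, -66) + y(159) = (-21 - 66) + (29/5 + 159) = -87 + 824/5 = 389/5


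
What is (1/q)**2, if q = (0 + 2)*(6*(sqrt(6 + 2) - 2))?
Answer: 1/(576*(1 - sqrt(2))**2) ≈ 0.010119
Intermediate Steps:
q = -24 + 24*sqrt(2) (q = 2*(6*(sqrt(8) - 2)) = 2*(6*(2*sqrt(2) - 2)) = 2*(6*(-2 + 2*sqrt(2))) = 2*(-12 + 12*sqrt(2)) = -24 + 24*sqrt(2) ≈ 9.9411)
(1/q)**2 = (1/(-24 + 24*sqrt(2)))**2 = (-24 + 24*sqrt(2))**(-2)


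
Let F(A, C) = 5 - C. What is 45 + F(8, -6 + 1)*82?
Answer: 865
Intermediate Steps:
45 + F(8, -6 + 1)*82 = 45 + (5 - (-6 + 1))*82 = 45 + (5 - 1*(-5))*82 = 45 + (5 + 5)*82 = 45 + 10*82 = 45 + 820 = 865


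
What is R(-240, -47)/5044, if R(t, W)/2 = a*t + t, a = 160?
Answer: -19320/1261 ≈ -15.321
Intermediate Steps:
R(t, W) = 322*t (R(t, W) = 2*(160*t + t) = 2*(161*t) = 322*t)
R(-240, -47)/5044 = (322*(-240))/5044 = -77280*1/5044 = -19320/1261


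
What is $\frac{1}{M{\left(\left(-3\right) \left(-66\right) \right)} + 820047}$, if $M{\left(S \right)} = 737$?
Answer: $\frac{1}{820784} \approx 1.2183 \cdot 10^{-6}$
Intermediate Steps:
$\frac{1}{M{\left(\left(-3\right) \left(-66\right) \right)} + 820047} = \frac{1}{737 + 820047} = \frac{1}{820784}$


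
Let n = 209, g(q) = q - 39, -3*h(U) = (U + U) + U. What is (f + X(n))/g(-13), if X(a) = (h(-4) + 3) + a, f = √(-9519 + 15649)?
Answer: -54/13 - √6130/52 ≈ -5.6595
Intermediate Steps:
h(U) = -U (h(U) = -((U + U) + U)/3 = -(2*U + U)/3 = -U)
g(q) = -39 + q
f = √6130 ≈ 78.294
X(a) = 7 + a (X(a) = (-1*(-4) + 3) + a = (4 + 3) + a = 7 + a)
(f + X(n))/g(-13) = (√6130 + (7 + 209))/(-39 - 13) = (√6130 + 216)/(-52) = (216 + √6130)*(-1/52) = -54/13 - √6130/52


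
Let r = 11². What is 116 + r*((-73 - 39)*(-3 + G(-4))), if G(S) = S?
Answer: 94980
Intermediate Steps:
r = 121
116 + r*((-73 - 39)*(-3 + G(-4))) = 116 + 121*((-73 - 39)*(-3 - 4)) = 116 + 121*(-112*(-7)) = 116 + 121*784 = 116 + 94864 = 94980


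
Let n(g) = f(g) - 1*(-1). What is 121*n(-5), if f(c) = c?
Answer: -484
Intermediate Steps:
n(g) = 1 + g (n(g) = g - 1*(-1) = g + 1 = 1 + g)
121*n(-5) = 121*(1 - 5) = 121*(-4) = -484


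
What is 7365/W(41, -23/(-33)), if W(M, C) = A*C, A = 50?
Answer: 48609/230 ≈ 211.34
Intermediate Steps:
W(M, C) = 50*C
7365/W(41, -23/(-33)) = 7365/((50*(-23/(-33)))) = 7365/((50*(-23*(-1/33)))) = 7365/((50*(23/33))) = 7365/(1150/33) = 7365*(33/1150) = 48609/230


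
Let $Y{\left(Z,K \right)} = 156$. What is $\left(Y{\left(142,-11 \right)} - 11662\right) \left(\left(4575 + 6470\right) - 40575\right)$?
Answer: $339772180$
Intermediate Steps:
$\left(Y{\left(142,-11 \right)} - 11662\right) \left(\left(4575 + 6470\right) - 40575\right) = \left(156 - 11662\right) \left(\left(4575 + 6470\right) - 40575\right) = - 11506 \left(11045 - 40575\right) = \left(-11506\right) \left(-29530\right) = 339772180$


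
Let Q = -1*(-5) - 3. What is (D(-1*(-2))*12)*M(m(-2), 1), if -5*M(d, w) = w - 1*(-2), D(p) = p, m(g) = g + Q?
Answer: -72/5 ≈ -14.400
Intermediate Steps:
Q = 2 (Q = 5 - 3 = 2)
m(g) = 2 + g (m(g) = g + 2 = 2 + g)
M(d, w) = -2/5 - w/5 (M(d, w) = -(w - 1*(-2))/5 = -(w + 2)/5 = -(2 + w)/5 = -2/5 - w/5)
(D(-1*(-2))*12)*M(m(-2), 1) = (-1*(-2)*12)*(-2/5 - 1/5*1) = (2*12)*(-2/5 - 1/5) = 24*(-3/5) = -72/5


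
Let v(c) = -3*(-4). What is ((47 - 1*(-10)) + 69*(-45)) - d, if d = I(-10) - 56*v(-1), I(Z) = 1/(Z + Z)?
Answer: -47519/20 ≈ -2375.9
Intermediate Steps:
I(Z) = 1/(2*Z)
v(c) = 12
d = -13441/20 (d = (½)/(-10) - 56*12 = (½)*(-⅒) - 672 = -1/20 - 672 = -13441/20 ≈ -672.05)
((47 - 1*(-10)) + 69*(-45)) - d = ((47 - 1*(-10)) + 69*(-45)) - 1*(-13441/20) = ((47 + 10) - 3105) + 13441/20 = (57 - 3105) + 13441/20 = -3048 + 13441/20 = -47519/20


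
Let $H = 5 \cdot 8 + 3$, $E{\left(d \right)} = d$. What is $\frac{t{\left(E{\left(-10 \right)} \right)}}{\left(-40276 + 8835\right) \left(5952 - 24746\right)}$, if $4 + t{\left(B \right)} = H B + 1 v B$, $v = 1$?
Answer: $- \frac{222}{295451077} \approx -7.5139 \cdot 10^{-7}$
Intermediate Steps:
$H = 43$ ($H = 40 + 3 = 43$)
$t{\left(B \right)} = -4 + 44 B$ ($t{\left(B \right)} = -4 + \left(43 B + 1 \cdot 1 B\right) = -4 + \left(43 B + 1 B\right) = -4 + \left(43 B + B\right) = -4 + 44 B$)
$\frac{t{\left(E{\left(-10 \right)} \right)}}{\left(-40276 + 8835\right) \left(5952 - 24746\right)} = \frac{-4 + 44 \left(-10\right)}{\left(-40276 + 8835\right) \left(5952 - 24746\right)} = \frac{-4 - 440}{\left(-31441\right) \left(-18794\right)} = - \frac{444}{590902154} = \left(-444\right) \frac{1}{590902154} = - \frac{222}{295451077}$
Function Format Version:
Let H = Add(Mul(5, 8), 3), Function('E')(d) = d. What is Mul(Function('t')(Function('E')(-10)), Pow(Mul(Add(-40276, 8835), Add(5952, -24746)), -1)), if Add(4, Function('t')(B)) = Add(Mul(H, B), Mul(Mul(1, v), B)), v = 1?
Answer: Rational(-222, 295451077) ≈ -7.5139e-7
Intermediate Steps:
H = 43 (H = Add(40, 3) = 43)
Function('t')(B) = Add(-4, Mul(44, B)) (Function('t')(B) = Add(-4, Add(Mul(43, B), Mul(Mul(1, 1), B))) = Add(-4, Add(Mul(43, B), Mul(1, B))) = Add(-4, Add(Mul(43, B), B)) = Add(-4, Mul(44, B)))
Mul(Function('t')(Function('E')(-10)), Pow(Mul(Add(-40276, 8835), Add(5952, -24746)), -1)) = Mul(Add(-4, Mul(44, -10)), Pow(Mul(Add(-40276, 8835), Add(5952, -24746)), -1)) = Mul(Add(-4, -440), Pow(Mul(-31441, -18794), -1)) = Mul(-444, Pow(590902154, -1)) = Mul(-444, Rational(1, 590902154)) = Rational(-222, 295451077)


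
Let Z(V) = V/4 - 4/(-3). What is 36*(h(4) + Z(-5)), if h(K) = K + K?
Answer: 291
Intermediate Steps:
h(K) = 2*K
Z(V) = 4/3 + V/4 (Z(V) = V*(1/4) - 4*(-1/3) = V/4 + 4/3 = 4/3 + V/4)
36*(h(4) + Z(-5)) = 36*(2*4 + (4/3 + (1/4)*(-5))) = 36*(8 + (4/3 - 5/4)) = 36*(8 + 1/12) = 36*(97/12) = 291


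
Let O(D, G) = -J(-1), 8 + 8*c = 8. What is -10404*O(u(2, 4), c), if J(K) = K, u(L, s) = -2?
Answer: -10404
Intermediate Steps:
c = 0 (c = -1 + (⅛)*8 = -1 + 1 = 0)
O(D, G) = 1 (O(D, G) = -1*(-1) = 1)
-10404*O(u(2, 4), c) = -10404*1 = -10404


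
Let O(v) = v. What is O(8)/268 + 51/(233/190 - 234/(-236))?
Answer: 19177147/832877 ≈ 23.025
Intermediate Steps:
O(8)/268 + 51/(233/190 - 234/(-236)) = 8/268 + 51/(233/190 - 234/(-236)) = 8*(1/268) + 51/(233*(1/190) - 234*(-1/236)) = 2/67 + 51/(233/190 + 117/118) = 2/67 + 51/(12431/5605) = 2/67 + 51*(5605/12431) = 2/67 + 285855/12431 = 19177147/832877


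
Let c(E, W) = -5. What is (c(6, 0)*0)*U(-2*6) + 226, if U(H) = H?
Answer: 226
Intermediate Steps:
(c(6, 0)*0)*U(-2*6) + 226 = (-5*0)*(-2*6) + 226 = 0*(-12) + 226 = 0 + 226 = 226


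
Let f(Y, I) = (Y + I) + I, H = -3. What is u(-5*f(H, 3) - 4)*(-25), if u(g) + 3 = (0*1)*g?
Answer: 75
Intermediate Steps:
f(Y, I) = Y + 2*I (f(Y, I) = (I + Y) + I = Y + 2*I)
u(g) = -3 (u(g) = -3 + (0*1)*g = -3 + 0*g = -3 + 0 = -3)
u(-5*f(H, 3) - 4)*(-25) = -3*(-25) = 75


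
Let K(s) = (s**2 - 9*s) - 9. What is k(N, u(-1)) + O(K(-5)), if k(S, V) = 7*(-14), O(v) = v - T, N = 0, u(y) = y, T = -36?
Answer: -1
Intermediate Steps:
K(s) = -9 + s**2 - 9*s
O(v) = 36 + v (O(v) = v - 1*(-36) = v + 36 = 36 + v)
k(S, V) = -98
k(N, u(-1)) + O(K(-5)) = -98 + (36 + (-9 + (-5)**2 - 9*(-5))) = -98 + (36 + (-9 + 25 + 45)) = -98 + (36 + 61) = -98 + 97 = -1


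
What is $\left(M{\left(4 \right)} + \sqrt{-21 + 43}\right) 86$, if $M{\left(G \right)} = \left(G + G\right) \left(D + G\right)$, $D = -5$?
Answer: $-688 + 86 \sqrt{22} \approx -284.62$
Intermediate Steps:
$M{\left(G \right)} = 2 G \left(-5 + G\right)$ ($M{\left(G \right)} = \left(G + G\right) \left(-5 + G\right) = 2 G \left(-5 + G\right)$)
$\left(M{\left(4 \right)} + \sqrt{-21 + 43}\right) 86 = \left(2 \cdot 4 \left(-5 + 4\right) + \sqrt{-21 + 43}\right) 86 = \left(2 \cdot 4 \left(-1\right) + \sqrt{22}\right) 86 = \left(-8 + \sqrt{22}\right) 86 = -688 + 86 \sqrt{22}$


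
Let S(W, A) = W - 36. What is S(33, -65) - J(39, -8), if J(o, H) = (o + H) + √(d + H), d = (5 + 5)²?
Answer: -34 - 2*√23 ≈ -43.592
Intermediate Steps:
S(W, A) = -36 + W
d = 100 (d = 10² = 100)
J(o, H) = H + o + √(100 + H) (J(o, H) = (o + H) + √(100 + H) = (H + o) + √(100 + H) = H + o + √(100 + H))
S(33, -65) - J(39, -8) = (-36 + 33) - (-8 + 39 + √(100 - 8)) = -3 - (-8 + 39 + √92) = -3 - (-8 + 39 + 2*√23) = -3 - (31 + 2*√23) = -3 + (-31 - 2*√23) = -34 - 2*√23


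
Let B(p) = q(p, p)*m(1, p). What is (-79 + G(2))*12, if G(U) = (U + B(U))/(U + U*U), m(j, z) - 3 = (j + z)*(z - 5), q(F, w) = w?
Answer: -968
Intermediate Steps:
m(j, z) = 3 + (-5 + z)*(j + z) (m(j, z) = 3 + (j + z)*(z - 5) = 3 + (j + z)*(-5 + z) = 3 + (-5 + z)*(j + z))
B(p) = p*(-2 + p² - 4*p) (B(p) = p*(3 + p² - 5*1 - 5*p + 1*p) = p*(3 + p² - 5 - 5*p + p) = p*(-2 + p² - 4*p))
G(U) = (U + U*(-2 + U² - 4*U))/(U + U²) (G(U) = (U + U*(-2 + U² - 4*U))/(U + U*U) = (U + U*(-2 + U² - 4*U))/(U + U²))
(-79 + G(2))*12 = (-79 + (-1 + 2² - 4*2)/(1 + 2))*12 = (-79 + (-1 + 4 - 8)/3)*12 = (-79 + (⅓)*(-5))*12 = (-79 - 5/3)*12 = -242/3*12 = -968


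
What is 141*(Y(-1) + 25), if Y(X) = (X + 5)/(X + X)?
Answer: 3243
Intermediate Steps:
Y(X) = (5 + X)/(2*X) (Y(X) = (5 + X)/((2*X)) = (5 + X)*(1/(2*X)) = (5 + X)/(2*X))
141*(Y(-1) + 25) = 141*((1/2)*(5 - 1)/(-1) + 25) = 141*((1/2)*(-1)*4 + 25) = 141*(-2 + 25) = 141*23 = 3243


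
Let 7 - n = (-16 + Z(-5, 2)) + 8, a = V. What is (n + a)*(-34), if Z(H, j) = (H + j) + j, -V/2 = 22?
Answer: 952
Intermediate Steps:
V = -44 (V = -2*22 = -44)
a = -44
Z(H, j) = H + 2*j
n = 16 (n = 7 - ((-16 + (-5 + 2*2)) + 8) = 7 - ((-16 + (-5 + 4)) + 8) = 7 - ((-16 - 1) + 8) = 7 - (-17 + 8) = 7 - 1*(-9) = 7 + 9 = 16)
(n + a)*(-34) = (16 - 44)*(-34) = -28*(-34) = 952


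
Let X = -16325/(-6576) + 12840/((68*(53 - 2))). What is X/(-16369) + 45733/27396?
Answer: 118530994918109/71021151178128 ≈ 1.6690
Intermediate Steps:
X = 11754245/1900464 (X = -16325*(-1/6576) + 12840/((68*51)) = 16325/6576 + 12840/3468 = 16325/6576 + 12840*(1/3468) = 16325/6576 + 1070/289 = 11754245/1900464 ≈ 6.1849)
X/(-16369) + 45733/27396 = (11754245/1900464)/(-16369) + 45733/27396 = (11754245/1900464)*(-1/16369) + 45733*(1/27396) = -11754245/31108695216 + 45733/27396 = 118530994918109/71021151178128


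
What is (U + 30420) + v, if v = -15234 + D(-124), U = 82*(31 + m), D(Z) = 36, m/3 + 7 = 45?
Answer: 27112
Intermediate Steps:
m = 114 (m = -21 + 3*45 = -21 + 135 = 114)
U = 11890 (U = 82*(31 + 114) = 82*145 = 11890)
v = -15198 (v = -15234 + 36 = -15198)
(U + 30420) + v = (11890 + 30420) - 15198 = 42310 - 15198 = 27112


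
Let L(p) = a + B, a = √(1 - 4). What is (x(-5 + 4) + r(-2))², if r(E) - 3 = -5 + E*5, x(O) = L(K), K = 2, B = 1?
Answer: (11 - I*√3)² ≈ 118.0 - 38.105*I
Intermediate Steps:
a = I*√3 (a = √(-3) = I*√3 ≈ 1.732*I)
L(p) = 1 + I*√3 (L(p) = I*√3 + 1 = 1 + I*√3)
x(O) = 1 + I*√3
r(E) = -2 + 5*E (r(E) = 3 + (-5 + E*5) = 3 + (-5 + 5*E) = -2 + 5*E)
(x(-5 + 4) + r(-2))² = ((1 + I*√3) + (-2 + 5*(-2)))² = ((1 + I*√3) + (-2 - 10))² = ((1 + I*√3) - 12)² = (-11 + I*√3)²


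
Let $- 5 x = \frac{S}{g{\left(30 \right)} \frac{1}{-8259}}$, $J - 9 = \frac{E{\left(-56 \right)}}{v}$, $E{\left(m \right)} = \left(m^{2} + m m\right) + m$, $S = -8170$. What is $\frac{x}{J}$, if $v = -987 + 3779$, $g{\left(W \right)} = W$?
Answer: $- \frac{784971149}{19590} \approx -40070.0$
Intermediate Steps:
$E{\left(m \right)} = m + 2 m^{2}$ ($E{\left(m \right)} = \left(m^{2} + m^{2}\right) + m = 2 m^{2} + m = m + 2 m^{2}$)
$v = 2792$
$J = \frac{3918}{349}$ ($J = 9 + \frac{\left(-56\right) \left(1 + 2 \left(-56\right)\right)}{2792} = 9 + - 56 \left(1 - 112\right) \frac{1}{2792} = 9 + \left(-56\right) \left(-111\right) \frac{1}{2792} = 9 + 6216 \cdot \frac{1}{2792} = 9 + \frac{777}{349} = \frac{3918}{349} \approx 11.226$)
$x = - \frac{2249201}{5}$ ($x = - \frac{\left(-8170\right) \frac{1}{30 \frac{1}{-8259}}}{5} = - \frac{\left(-8170\right) \frac{1}{30 \left(- \frac{1}{8259}\right)}}{5} = - \frac{\left(-8170\right) \frac{1}{- \frac{10}{2753}}}{5} = - \frac{\left(-8170\right) \left(- \frac{2753}{10}\right)}{5} = \left(- \frac{1}{5}\right) 2249201 = - \frac{2249201}{5} \approx -4.4984 \cdot 10^{5}$)
$\frac{x}{J} = - \frac{2249201}{5 \cdot \frac{3918}{349}} = \left(- \frac{2249201}{5}\right) \frac{349}{3918} = - \frac{784971149}{19590}$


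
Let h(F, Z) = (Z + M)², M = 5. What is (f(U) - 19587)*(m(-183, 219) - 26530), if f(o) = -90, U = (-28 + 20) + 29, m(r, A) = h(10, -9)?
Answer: 521715978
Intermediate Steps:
h(F, Z) = (5 + Z)² (h(F, Z) = (Z + 5)² = (5 + Z)²)
m(r, A) = 16 (m(r, A) = (5 - 9)² = (-4)² = 16)
U = 21 (U = -8 + 29 = 21)
(f(U) - 19587)*(m(-183, 219) - 26530) = (-90 - 19587)*(16 - 26530) = -19677*(-26514) = 521715978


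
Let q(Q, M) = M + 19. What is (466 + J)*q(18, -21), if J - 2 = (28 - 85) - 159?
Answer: -504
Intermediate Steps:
q(Q, M) = 19 + M
J = -214 (J = 2 + ((28 - 85) - 159) = 2 + (-57 - 159) = 2 - 216 = -214)
(466 + J)*q(18, -21) = (466 - 214)*(19 - 21) = 252*(-2) = -504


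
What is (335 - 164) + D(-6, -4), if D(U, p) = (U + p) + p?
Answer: 157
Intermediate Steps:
D(U, p) = U + 2*p
(335 - 164) + D(-6, -4) = (335 - 164) + (-6 + 2*(-4)) = 171 + (-6 - 8) = 171 - 14 = 157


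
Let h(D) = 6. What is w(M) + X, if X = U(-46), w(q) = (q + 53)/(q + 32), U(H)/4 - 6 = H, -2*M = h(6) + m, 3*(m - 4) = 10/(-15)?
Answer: -38607/244 ≈ -158.23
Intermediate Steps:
m = 34/9 (m = 4 + (10/(-15))/3 = 4 + (10*(-1/15))/3 = 4 + (1/3)*(-2/3) = 4 - 2/9 = 34/9 ≈ 3.7778)
M = -44/9 (M = -(6 + 34/9)/2 = -1/2*88/9 = -44/9 ≈ -4.8889)
U(H) = 24 + 4*H
w(q) = (53 + q)/(32 + q)
X = -160 (X = 24 + 4*(-46) = 24 - 184 = -160)
w(M) + X = (53 - 44/9)/(32 - 44/9) - 160 = (433/9)/(244/9) - 160 = (9/244)*(433/9) - 160 = 433/244 - 160 = -38607/244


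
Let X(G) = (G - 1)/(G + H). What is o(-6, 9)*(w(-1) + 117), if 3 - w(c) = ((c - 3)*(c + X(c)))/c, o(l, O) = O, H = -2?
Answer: 1092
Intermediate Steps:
X(G) = (-1 + G)/(-2 + G) (X(G) = (G - 1)/(G - 2) = (-1 + G)/(-2 + G))
w(c) = 3 - (-3 + c)*(c + (-1 + c)/(-2 + c))/c (w(c) = 3 - (c - 3)*(c + (-1 + c)/(-2 + c))/c = 3 - (-3 + c)*(c + (-1 + c)/(-2 + c))/c)
o(-6, 9)*(w(-1) + 117) = 9*((-3 - 1*(-1)³ - 8*(-1) + 7*(-1)²)/((-1)*(-2 - 1)) + 117) = 9*(-1*(-3 - 1*(-1) + 8 + 7*1)/(-3) + 117) = 9*(-1*(-⅓)*(-3 + 1 + 8 + 7) + 117) = 9*(-1*(-⅓)*13 + 117) = 9*(13/3 + 117) = 9*(364/3) = 1092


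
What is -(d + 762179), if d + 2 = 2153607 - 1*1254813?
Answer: -1660971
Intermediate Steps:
d = 898792 (d = -2 + (2153607 - 1*1254813) = -2 + (2153607 - 1254813) = -2 + 898794 = 898792)
-(d + 762179) = -(898792 + 762179) = -1*1660971 = -1660971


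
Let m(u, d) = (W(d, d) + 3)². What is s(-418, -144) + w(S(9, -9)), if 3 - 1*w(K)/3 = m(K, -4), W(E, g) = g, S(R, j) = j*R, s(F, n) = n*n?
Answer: 20742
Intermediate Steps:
s(F, n) = n²
S(R, j) = R*j
m(u, d) = (3 + d)² (m(u, d) = (d + 3)² = (3 + d)²)
w(K) = 6 (w(K) = 9 - 3*(3 - 4)² = 9 - 3*(-1)² = 9 - 3*1 = 9 - 3 = 6)
s(-418, -144) + w(S(9, -9)) = (-144)² + 6 = 20736 + 6 = 20742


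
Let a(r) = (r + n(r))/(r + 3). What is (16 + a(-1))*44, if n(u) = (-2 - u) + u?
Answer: 638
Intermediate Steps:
n(u) = -2
a(r) = (-2 + r)/(3 + r) (a(r) = (r - 2)/(r + 3) = (-2 + r)/(3 + r))
(16 + a(-1))*44 = (16 + (-2 - 1)/(3 - 1))*44 = (16 - 3/2)*44 = (29/2)*44 = 638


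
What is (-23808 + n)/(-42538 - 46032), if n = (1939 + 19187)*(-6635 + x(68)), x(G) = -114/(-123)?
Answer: 574718475/363137 ≈ 1582.6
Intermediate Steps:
x(G) = 38/41 (x(G) = -114*(-1/123) = 38/41)
n = -5746208622/41 (n = (1939 + 19187)*(-6635 + 38/41) = 21126*(-271997/41) = -5746208622/41 ≈ -1.4015e+8)
(-23808 + n)/(-42538 - 46032) = (-23808 - 5746208622/41)/(-42538 - 46032) = -5747184750/41/(-88570) = -5747184750/41*(-1/88570) = 574718475/363137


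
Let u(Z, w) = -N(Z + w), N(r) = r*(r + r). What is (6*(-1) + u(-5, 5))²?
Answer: 36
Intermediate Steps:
N(r) = 2*r² (N(r) = r*(2*r) = 2*r²)
u(Z, w) = -2*(Z + w)²
(6*(-1) + u(-5, 5))² = (6*(-1) - 2*(-5 + 5)²)² = (-6 - 2*0²)² = (-6 - 2*0)² = (-6 + 0)² = (-6)² = 36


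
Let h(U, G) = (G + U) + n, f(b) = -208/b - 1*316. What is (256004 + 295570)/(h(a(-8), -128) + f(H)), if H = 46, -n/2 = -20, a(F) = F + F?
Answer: -6343101/4882 ≈ -1299.3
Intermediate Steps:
a(F) = 2*F
n = 40 (n = -2*(-20) = 40)
f(b) = -316 - 208/b (f(b) = -208/b - 316 = -316 - 208/b)
h(U, G) = 40 + G + U (h(U, G) = (G + U) + 40 = 40 + G + U)
(256004 + 295570)/(h(a(-8), -128) + f(H)) = (256004 + 295570)/((40 - 128 + 2*(-8)) + (-316 - 208/46)) = 551574/((40 - 128 - 16) + (-316 - 208*1/46)) = 551574/(-104 + (-316 - 104/23)) = 551574/(-104 - 7372/23) = 551574/(-9764/23) = 551574*(-23/9764) = -6343101/4882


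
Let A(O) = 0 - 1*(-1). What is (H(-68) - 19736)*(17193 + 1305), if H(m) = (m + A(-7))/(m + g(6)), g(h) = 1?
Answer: -365058030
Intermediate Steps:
A(O) = 1 (A(O) = 0 + 1 = 1)
H(m) = 1 (H(m) = (m + 1)/(m + 1) = (1 + m)/(1 + m) = 1)
(H(-68) - 19736)*(17193 + 1305) = (1 - 19736)*(17193 + 1305) = -19735*18498 = -365058030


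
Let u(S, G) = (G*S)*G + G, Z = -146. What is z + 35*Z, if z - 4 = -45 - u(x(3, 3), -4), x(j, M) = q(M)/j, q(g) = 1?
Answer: -15457/3 ≈ -5152.3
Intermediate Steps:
x(j, M) = 1/j
u(S, G) = G + S*G**2 (u(S, G) = S*G**2 + G = G + S*G**2)
z = -127/3 (z = 4 + (-45 - (-4)*(1 - 4/3)) = 4 + (-45 - (-4)*(-1)/3) = 4 + (-45 - 1*4/3) = 4 + (-45 - 4/3) = 4 - 139/3 = -127/3 ≈ -42.333)
z + 35*Z = -127/3 + 35*(-146) = -127/3 - 5110 = -15457/3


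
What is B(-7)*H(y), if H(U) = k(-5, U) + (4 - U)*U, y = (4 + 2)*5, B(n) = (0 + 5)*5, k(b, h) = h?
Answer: -18750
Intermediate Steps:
B(n) = 25 (B(n) = 5*5 = 25)
y = 30 (y = 6*5 = 30)
H(U) = U + U*(4 - U) (H(U) = U + (4 - U)*U = U + U*(4 - U))
B(-7)*H(y) = 25*(30*(5 - 1*30)) = 25*(30*(5 - 30)) = 25*(30*(-25)) = 25*(-750) = -18750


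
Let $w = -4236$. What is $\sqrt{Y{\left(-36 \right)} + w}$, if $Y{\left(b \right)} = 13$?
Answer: $i \sqrt{4223} \approx 64.985 i$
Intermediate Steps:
$\sqrt{Y{\left(-36 \right)} + w} = \sqrt{13 - 4236} = \sqrt{-4223} = i \sqrt{4223}$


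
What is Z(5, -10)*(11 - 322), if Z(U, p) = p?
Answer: 3110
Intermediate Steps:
Z(5, -10)*(11 - 322) = -10*(11 - 322) = -10*(-311) = 3110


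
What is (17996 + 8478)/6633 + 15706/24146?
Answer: 371709551/80080209 ≈ 4.6417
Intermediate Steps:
(17996 + 8478)/6633 + 15706/24146 = 26474*(1/6633) + 15706*(1/24146) = 26474/6633 + 7853/12073 = 371709551/80080209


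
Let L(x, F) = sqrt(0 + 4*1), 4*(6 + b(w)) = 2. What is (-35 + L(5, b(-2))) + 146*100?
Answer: 14567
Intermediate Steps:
b(w) = -11/2 (b(w) = -6 + (1/4)*2 = -6 + 1/2 = -11/2)
L(x, F) = 2 (L(x, F) = sqrt(0 + 4) = sqrt(4) = 2)
(-35 + L(5, b(-2))) + 146*100 = (-35 + 2) + 146*100 = -33 + 14600 = 14567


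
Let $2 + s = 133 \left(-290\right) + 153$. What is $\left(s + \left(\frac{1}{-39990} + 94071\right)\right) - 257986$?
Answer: $- \frac{8091336661}{39990} \approx -2.0233 \cdot 10^{5}$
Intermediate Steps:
$s = -38419$ ($s = -2 + \left(133 \left(-290\right) + 153\right) = -2 + \left(-38570 + 153\right) = -2 - 38417 = -38419$)
$\left(s + \left(\frac{1}{-39990} + 94071\right)\right) - 257986 = \left(-38419 + \left(\frac{1}{-39990} + 94071\right)\right) - 257986 = \left(-38419 + \left(- \frac{1}{39990} + 94071\right)\right) - 257986 = \left(-38419 + \frac{3761899289}{39990}\right) - 257986 = \frac{2225523479}{39990} - 257986 = - \frac{8091336661}{39990}$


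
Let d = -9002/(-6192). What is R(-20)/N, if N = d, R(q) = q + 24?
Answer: 12384/4501 ≈ 2.7514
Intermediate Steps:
R(q) = 24 + q
d = 4501/3096 (d = -9002*(-1/6192) = 4501/3096 ≈ 1.4538)
N = 4501/3096 ≈ 1.4538
R(-20)/N = (24 - 20)/(4501/3096) = 4*(3096/4501) = 12384/4501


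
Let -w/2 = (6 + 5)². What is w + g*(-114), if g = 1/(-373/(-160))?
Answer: -108506/373 ≈ -290.90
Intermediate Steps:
w = -242 (w = -2*(6 + 5)² = -2*11² = -2*121 = -242)
g = 160/373 (g = 1/(-373*(-1/160)) = 1/(373/160) = 160/373 ≈ 0.42895)
w + g*(-114) = -242 + (160/373)*(-114) = -242 - 18240/373 = -108506/373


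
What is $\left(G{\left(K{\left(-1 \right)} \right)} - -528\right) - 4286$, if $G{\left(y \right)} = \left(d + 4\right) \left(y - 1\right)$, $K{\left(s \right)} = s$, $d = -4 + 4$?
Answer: $-3766$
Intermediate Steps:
$d = 0$
$G{\left(y \right)} = -4 + 4 y$ ($G{\left(y \right)} = \left(0 + 4\right) \left(y - 1\right) = 4 \left(-1 + y\right) = -4 + 4 y$)
$\left(G{\left(K{\left(-1 \right)} \right)} - -528\right) - 4286 = \left(\left(-4 + 4 \left(-1\right)\right) - -528\right) - 4286 = \left(\left(-4 - 4\right) + 528\right) - 4286 = \left(-8 + 528\right) - 4286 = 520 - 4286 = -3766$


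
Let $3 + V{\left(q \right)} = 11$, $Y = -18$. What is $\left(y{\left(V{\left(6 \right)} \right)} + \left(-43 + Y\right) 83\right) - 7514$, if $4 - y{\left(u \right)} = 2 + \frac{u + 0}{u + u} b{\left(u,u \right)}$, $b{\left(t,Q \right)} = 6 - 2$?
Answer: $-12577$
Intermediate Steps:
$b{\left(t,Q \right)} = 4$
$V{\left(q \right)} = 8$ ($V{\left(q \right)} = -3 + 11 = 8$)
$y{\left(u \right)} = 0$ ($y{\left(u \right)} = 4 - \left(2 + \frac{u + 0}{u + u} 4\right) = 4 - \left(2 + \frac{u}{2 u} 4\right) = 4 - \left(2 + u \frac{1}{2 u} 4\right) = 4 - \left(2 + \frac{1}{2} \cdot 4\right) = 4 - \left(2 + 2\right) = 4 - 4 = 0$)
$\left(y{\left(V{\left(6 \right)} \right)} + \left(-43 + Y\right) 83\right) - 7514 = \left(0 + \left(-43 - 18\right) 83\right) - 7514 = \left(0 - 5063\right) - 7514 = -5063 - 7514 = -12577$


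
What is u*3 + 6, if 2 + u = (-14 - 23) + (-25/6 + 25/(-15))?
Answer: -257/2 ≈ -128.50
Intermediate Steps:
u = -269/6 (u = -2 + ((-14 - 23) + (-25/6 + 25/(-15))) = -2 + (-37 + (-25*1/6 + 25*(-1/15))) = -2 + (-37 + (-25/6 - 5/3)) = -2 + (-37 - 35/6) = -2 - 257/6 = -269/6 ≈ -44.833)
u*3 + 6 = -269/6*3 + 6 = -269/2 + 6 = -257/2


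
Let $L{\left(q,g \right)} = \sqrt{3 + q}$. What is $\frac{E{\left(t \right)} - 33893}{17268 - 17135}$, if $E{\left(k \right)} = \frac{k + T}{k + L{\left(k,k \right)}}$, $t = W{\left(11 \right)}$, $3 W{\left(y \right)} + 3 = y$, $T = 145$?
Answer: $- \frac{437065}{1729} - \frac{443 \sqrt{51}}{1729} \approx -254.61$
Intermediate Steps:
$W{\left(y \right)} = -1 + \frac{y}{3}$
$t = \frac{8}{3}$ ($t = -1 + \frac{1}{3} \cdot 11 = -1 + \frac{11}{3} = \frac{8}{3} \approx 2.6667$)
$E{\left(k \right)} = \frac{145 + k}{k + \sqrt{3 + k}}$ ($E{\left(k \right)} = \frac{k + 145}{k + \sqrt{3 + k}} = \frac{145 + k}{k + \sqrt{3 + k}}$)
$\frac{E{\left(t \right)} - 33893}{17268 - 17135} = \frac{\frac{145 + \frac{8}{3}}{\frac{8}{3} + \sqrt{3 + \frac{8}{3}}} - 33893}{17268 - 17135} = \frac{\frac{1}{\frac{8}{3} + \sqrt{\frac{17}{3}}} \cdot \frac{443}{3} - 33893}{17268 - 17135} = \frac{\frac{1}{\frac{8}{3} + \frac{\sqrt{51}}{3}} \cdot \frac{443}{3} - 33893}{133} = \left(\frac{443}{3 \left(\frac{8}{3} + \frac{\sqrt{51}}{3}\right)} - 33893\right) \frac{1}{133} = \left(-33893 + \frac{443}{3 \left(\frac{8}{3} + \frac{\sqrt{51}}{3}\right)}\right) \frac{1}{133} = - \frac{33893}{133} + \frac{443}{399 \left(\frac{8}{3} + \frac{\sqrt{51}}{3}\right)}$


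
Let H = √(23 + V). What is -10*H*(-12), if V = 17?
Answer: 240*√10 ≈ 758.95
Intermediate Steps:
H = 2*√10 (H = √(23 + 17) = √40 = 2*√10 ≈ 6.3246)
-10*H*(-12) = -20*√10*(-12) = 240*√10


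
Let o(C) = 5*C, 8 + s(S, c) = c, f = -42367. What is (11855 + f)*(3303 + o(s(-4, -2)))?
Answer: -99255536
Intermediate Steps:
s(S, c) = -8 + c
(11855 + f)*(3303 + o(s(-4, -2))) = (11855 - 42367)*(3303 + 5*(-8 - 2)) = -30512*(3303 + 5*(-10)) = -30512*(3303 - 50) = -30512*3253 = -99255536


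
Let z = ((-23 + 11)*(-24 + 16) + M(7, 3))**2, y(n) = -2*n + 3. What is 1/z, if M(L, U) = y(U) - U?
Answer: 1/8100 ≈ 0.00012346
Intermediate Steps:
y(n) = 3 - 2*n
M(L, U) = 3 - 3*U (M(L, U) = (3 - 2*U) - U = 3 - 3*U)
z = 8100 (z = ((-23 + 11)*(-24 + 16) + (3 - 3*3))**2 = (-12*(-8) + (3 - 9))**2 = (96 - 6)**2 = 90**2 = 8100)
1/z = 1/8100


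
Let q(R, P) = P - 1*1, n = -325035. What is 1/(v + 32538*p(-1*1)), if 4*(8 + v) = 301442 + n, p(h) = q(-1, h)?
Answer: -4/283929 ≈ -1.4088e-5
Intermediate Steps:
q(R, P) = -1 + P (q(R, P) = P - 1 = -1 + P)
p(h) = -1 + h
v = -23625/4 (v = -8 + (301442 - 325035)/4 = -8 + (¼)*(-23593) = -8 - 23593/4 = -23625/4 ≈ -5906.3)
1/(v + 32538*p(-1*1)) = 1/(-23625/4 + 32538*(-1 - 1*1)) = 1/(-23625/4 + 32538*(-1 - 1)) = 1/(-23625/4 + 32538*(-2)) = 1/(-23625/4 - 65076) = 1/(-283929/4) = -4/283929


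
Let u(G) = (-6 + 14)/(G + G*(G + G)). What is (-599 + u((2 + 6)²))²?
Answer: 382130439889/1065024 ≈ 3.5880e+5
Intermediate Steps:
u(G) = 8/(G + 2*G²) (u(G) = 8/(G + G*(2*G)) = 8/(G + 2*G²))
(-599 + u((2 + 6)²))² = (-599 + 8/(((2 + 6)²)*(1 + 2*(2 + 6)²)))² = (-599 + 8/((8²)*(1 + 2*8²)))² = (-599 + 8/(64*(1 + 2*64)))² = (-599 + 8*(1/64)/(1 + 128))² = (-599 + 8*(1/64)/129)² = (-599 + 8*(1/64)*(1/129))² = (-599 + 1/1032)² = (-618167/1032)² = 382130439889/1065024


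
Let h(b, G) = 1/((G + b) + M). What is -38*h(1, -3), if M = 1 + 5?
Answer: -19/2 ≈ -9.5000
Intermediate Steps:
M = 6
h(b, G) = 1/(6 + G + b) (h(b, G) = 1/((G + b) + 6) = 1/(6 + G + b))
-38*h(1, -3) = -38/(6 - 3 + 1) = -38/4 = -38*1/4 = -19/2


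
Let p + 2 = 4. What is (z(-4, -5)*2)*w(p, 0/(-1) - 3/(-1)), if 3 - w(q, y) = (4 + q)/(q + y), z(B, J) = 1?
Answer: 18/5 ≈ 3.6000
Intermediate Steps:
p = 2 (p = -2 + 4 = 2)
w(q, y) = 3 - (4 + q)/(q + y)
(z(-4, -5)*2)*w(p, 0/(-1) - 3/(-1)) = (1*2)*((-4 + 2*2 + 3*(0/(-1) - 3/(-1)))/(2 + (0/(-1) - 3/(-1)))) = 2*((-4 + 4 + 3*(0*(-1) - 3*(-1)))/(2 + (0*(-1) - 3*(-1)))) = 2*((-4 + 4 + 3*(0 + 3))/(2 + (0 + 3))) = 2*((-4 + 4 + 3*3)/(2 + 3)) = 2*((-4 + 4 + 9)/5) = 2*((⅕)*9) = 2*(9/5) = 18/5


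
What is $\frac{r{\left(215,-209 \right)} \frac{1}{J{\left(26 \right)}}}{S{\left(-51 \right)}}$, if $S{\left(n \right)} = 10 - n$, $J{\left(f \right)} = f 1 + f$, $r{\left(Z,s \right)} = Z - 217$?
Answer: $- \frac{1}{1586} \approx -0.00063052$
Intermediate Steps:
$r{\left(Z,s \right)} = -217 + Z$
$J{\left(f \right)} = 2 f$ ($J{\left(f \right)} = f + f = 2 f$)
$\frac{r{\left(215,-209 \right)} \frac{1}{J{\left(26 \right)}}}{S{\left(-51 \right)}} = \frac{\left(-217 + 215\right) \frac{1}{2 \cdot 26}}{10 - -51} = \frac{\left(-2\right) \frac{1}{52}}{10 + 51} = \frac{\left(-2\right) \frac{1}{52}}{61} = \left(- \frac{1}{26}\right) \frac{1}{61} = - \frac{1}{1586}$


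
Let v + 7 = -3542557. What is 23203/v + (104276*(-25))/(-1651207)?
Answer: 9196797135579/5849506474748 ≈ 1.5722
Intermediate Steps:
v = -3542564 (v = -7 - 3542557 = -3542564)
23203/v + (104276*(-25))/(-1651207) = 23203/(-3542564) + (104276*(-25))/(-1651207) = 23203*(-1/3542564) - 2606900*(-1/1651207) = -23203/3542564 + 2606900/1651207 = 9196797135579/5849506474748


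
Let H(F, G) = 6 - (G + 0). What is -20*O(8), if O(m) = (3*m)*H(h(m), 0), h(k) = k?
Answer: -2880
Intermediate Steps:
H(F, G) = 6 - G
O(m) = 18*m (O(m) = (3*m)*(6 - 1*0) = (3*m)*(6 + 0) = (3*m)*6 = 18*m)
-20*O(8) = -360*8 = -20*144 = -2880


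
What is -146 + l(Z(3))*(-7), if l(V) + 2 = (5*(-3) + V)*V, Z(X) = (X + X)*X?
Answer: -510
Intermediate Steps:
Z(X) = 2*X² (Z(X) = (2*X)*X = 2*X²)
l(V) = -2 + V*(-15 + V) (l(V) = -2 + (5*(-3) + V)*V = -2 + (-15 + V)*V = -2 + V*(-15 + V))
-146 + l(Z(3))*(-7) = -146 + (-2 + (2*3²)² - 30*3²)*(-7) = -146 + (-2 + (2*9)² - 30*9)*(-7) = -146 + (-2 + 18² - 15*18)*(-7) = -146 + (-2 + 324 - 270)*(-7) = -146 + 52*(-7) = -146 - 364 = -510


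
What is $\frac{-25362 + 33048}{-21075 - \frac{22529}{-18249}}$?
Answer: $- \frac{70130907}{192287573} \approx -0.36472$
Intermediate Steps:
$\frac{-25362 + 33048}{-21075 - \frac{22529}{-18249}} = \frac{7686}{-21075 - - \frac{22529}{18249}} = \frac{7686}{-21075 + \frac{22529}{18249}} = \frac{7686}{- \frac{384575146}{18249}} = 7686 \left(- \frac{18249}{384575146}\right) = - \frac{70130907}{192287573}$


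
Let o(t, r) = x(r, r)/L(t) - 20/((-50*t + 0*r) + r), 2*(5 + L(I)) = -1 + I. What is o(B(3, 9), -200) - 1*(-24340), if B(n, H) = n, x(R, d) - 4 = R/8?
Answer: 3408343/140 ≈ 24345.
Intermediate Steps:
x(R, d) = 4 + R/8
L(I) = -11/2 + I/2 (L(I) = -5 + (-1 + I)/2 = -5 + (-½ + I/2) = -11/2 + I/2)
o(t, r) = -20/(r - 50*t) + (4 + r/8)/(-11/2 + t/2) (o(t, r) = (4 + r/8)/(-11/2 + t/2) - 20/((-50*t + 0*r) + r) = (4 + r/8)/(-11/2 + t/2) - 20/((-50*t + 0) + r) = (4 + r/8)/(-11/2 + t/2) - 20/(-50*t + r) = (4 + r/8)/(-11/2 + t/2) - 20/(r - 50*t) = -20/(r - 50*t) + (4 + r/8)/(-11/2 + t/2))
o(B(3, 9), -200) - 1*(-24340) = (880 - 80*3 - 200*(32 - 200) - 50*3*(32 - 200))/(4*(-11 + 3)*(-200 - 50*3)) - 1*(-24340) = (¼)*(880 - 240 - 200*(-168) - 50*3*(-168))/(-8*(-200 - 150)) + 24340 = (¼)*(-⅛)*(880 - 240 + 33600 + 25200)/(-350) + 24340 = (¼)*(-⅛)*(-1/350)*59440 + 24340 = 743/140 + 24340 = 3408343/140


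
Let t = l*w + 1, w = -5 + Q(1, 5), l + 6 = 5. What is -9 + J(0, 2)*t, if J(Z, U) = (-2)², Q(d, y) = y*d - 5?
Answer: 15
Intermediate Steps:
Q(d, y) = -5 + d*y (Q(d, y) = d*y - 5 = -5 + d*y)
l = -1 (l = -6 + 5 = -1)
J(Z, U) = 4
w = -5 (w = -5 + (-5 + 1*5) = -5 + (-5 + 5) = -5 + 0 = -5)
t = 6 (t = -1*(-5) + 1 = 5 + 1 = 6)
-9 + J(0, 2)*t = -9 + 4*6 = -9 + 24 = 15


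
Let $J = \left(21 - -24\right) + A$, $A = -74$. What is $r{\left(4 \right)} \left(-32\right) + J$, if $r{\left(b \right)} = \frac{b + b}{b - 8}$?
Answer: $35$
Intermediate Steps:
$r{\left(b \right)} = \frac{2 b}{-8 + b}$
$J = -29$ ($J = \left(21 - -24\right) - 74 = \left(21 + 24\right) - 74 = 45 - 74 = -29$)
$r{\left(4 \right)} \left(-32\right) + J = 2 \cdot 4 \frac{1}{-8 + 4} \left(-32\right) - 29 = 2 \cdot 4 \frac{1}{-4} \left(-32\right) - 29 = 2 \cdot 4 \left(- \frac{1}{4}\right) \left(-32\right) - 29 = \left(-2\right) \left(-32\right) - 29 = 64 - 29 = 35$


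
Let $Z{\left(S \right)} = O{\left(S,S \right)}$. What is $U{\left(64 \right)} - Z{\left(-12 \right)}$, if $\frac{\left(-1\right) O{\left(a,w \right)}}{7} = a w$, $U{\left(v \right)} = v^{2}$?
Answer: $5104$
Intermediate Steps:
$O{\left(a,w \right)} = - 7 a w$
$Z{\left(S \right)} = - 7 S^{2}$ ($Z{\left(S \right)} = - 7 S S = - 7 S^{2}$)
$U{\left(64 \right)} - Z{\left(-12 \right)} = 64^{2} - - 7 \left(-12\right)^{2} = 4096 - \left(-7\right) 144 = 4096 - -1008 = 4096 + 1008 = 5104$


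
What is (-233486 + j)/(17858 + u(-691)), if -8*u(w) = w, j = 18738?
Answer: -1717984/143555 ≈ -11.967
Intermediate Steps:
u(w) = -w/8
(-233486 + j)/(17858 + u(-691)) = (-233486 + 18738)/(17858 - ⅛*(-691)) = -214748/(17858 + 691/8) = -214748/143555/8 = -214748*8/143555 = -1717984/143555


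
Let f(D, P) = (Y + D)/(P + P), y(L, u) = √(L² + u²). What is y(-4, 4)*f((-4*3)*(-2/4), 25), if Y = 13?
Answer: 38*√2/25 ≈ 2.1496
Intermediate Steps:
f(D, P) = (13 + D)/(2*P) (f(D, P) = (13 + D)/(P + P) = (13 + D)/((2*P)) = (13 + D)*(1/(2*P)) = (13 + D)/(2*P))
y(-4, 4)*f((-4*3)*(-2/4), 25) = √((-4)² + 4²)*((½)*(13 + (-4*3)*(-2/4))/25) = √(16 + 16)*((½)*(1/25)*(13 - (-24)/4)) = √32*((½)*(1/25)*(13 - 12*(-½))) = (4*√2)*((½)*(1/25)*(13 + 6)) = (4*√2)*((½)*(1/25)*19) = (4*√2)*(19/50) = 38*√2/25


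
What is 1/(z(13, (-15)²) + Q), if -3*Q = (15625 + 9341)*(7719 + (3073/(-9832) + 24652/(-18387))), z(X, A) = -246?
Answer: -30130164/1935079815374591 ≈ -1.5570e-8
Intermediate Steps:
Q = -1935072403354247/30130164 (Q = -(15625 + 9341)*(7719 + (3073/(-9832) + 24652/(-18387)))/3 = -8322*(7719 + (3073*(-1/9832) + 24652*(-1/18387))) = -8322*(7719 + (-3073/9832 - 24652/18387)) = -8322*(7719 - 298881715/180780984) = -8322*1395149533781/180780984 = -⅓*1935072403354247/10043388 = -1935072403354247/30130164 ≈ -6.4224e+7)
1/(z(13, (-15)²) + Q) = 1/(-246 - 1935072403354247/30130164) = 1/(-1935079815374591/30130164) = -30130164/1935079815374591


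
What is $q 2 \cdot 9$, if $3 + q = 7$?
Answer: $72$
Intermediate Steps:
$q = 4$ ($q = -3 + 7 = 4$)
$q 2 \cdot 9 = 4 \cdot 2 \cdot 9 = 8 \cdot 9 = 72$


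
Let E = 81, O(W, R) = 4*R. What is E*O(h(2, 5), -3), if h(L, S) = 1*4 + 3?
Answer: -972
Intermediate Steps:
h(L, S) = 7 (h(L, S) = 4 + 3 = 7)
E*O(h(2, 5), -3) = 81*(4*(-3)) = 81*(-12) = -972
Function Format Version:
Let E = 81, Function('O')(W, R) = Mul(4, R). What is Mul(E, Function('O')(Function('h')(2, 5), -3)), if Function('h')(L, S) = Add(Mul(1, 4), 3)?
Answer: -972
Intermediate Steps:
Function('h')(L, S) = 7 (Function('h')(L, S) = Add(4, 3) = 7)
Mul(E, Function('O')(Function('h')(2, 5), -3)) = Mul(81, Mul(4, -3)) = Mul(81, -12) = -972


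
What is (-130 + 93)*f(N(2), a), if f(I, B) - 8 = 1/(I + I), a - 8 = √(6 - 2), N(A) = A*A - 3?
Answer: -629/2 ≈ -314.50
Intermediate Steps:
N(A) = -3 + A² (N(A) = A² - 3 = -3 + A²)
a = 10 (a = 8 + √(6 - 2) = 8 + √4 = 8 + 2 = 10)
f(I, B) = 8 + 1/(2*I) (f(I, B) = 8 + 1/(I + I) = 8 + 1/(2*I))
(-130 + 93)*f(N(2), a) = (-130 + 93)*(8 + 1/(2*(-3 + 2²))) = -37*(8 + 1/(2*(-3 + 4))) = -37*(8 + (½)/1) = -37*(8 + (½)*1) = -37*(8 + ½) = -37*17/2 = -629/2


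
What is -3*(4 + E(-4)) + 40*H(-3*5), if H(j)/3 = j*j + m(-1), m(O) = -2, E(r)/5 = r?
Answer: 26808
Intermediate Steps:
E(r) = 5*r
H(j) = -6 + 3*j**2 (H(j) = 3*(j*j - 2) = 3*(j**2 - 2) = 3*(-2 + j**2) = -6 + 3*j**2)
-3*(4 + E(-4)) + 40*H(-3*5) = -3*(4 + 5*(-4)) + 40*(-6 + 3*(-3*5)**2) = -3*(4 - 20) + 40*(-6 + 3*(-15)**2) = -3*(-16) + 40*(-6 + 3*225) = 48 + 40*(-6 + 675) = 48 + 40*669 = 48 + 26760 = 26808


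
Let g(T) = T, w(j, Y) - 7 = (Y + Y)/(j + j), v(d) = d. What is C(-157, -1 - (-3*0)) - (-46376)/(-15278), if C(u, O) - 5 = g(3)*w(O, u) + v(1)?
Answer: 3781034/7639 ≈ 494.96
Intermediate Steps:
w(j, Y) = 7 + Y/j (w(j, Y) = 7 + (Y + Y)/(j + j) = 7 + (2*Y)/((2*j)) = 7 + (2*Y)*(1/(2*j)) = 7 + Y/j)
C(u, O) = 27 + 3*u/O (C(u, O) = 5 + (3*(7 + u/O) + 1) = 5 + ((21 + 3*u/O) + 1) = 5 + (22 + 3*u/O) = 27 + 3*u/O)
C(-157, -1 - (-3*0)) - (-46376)/(-15278) = (27 + 3*(-157)/(-1 - (-3*0))) - (-46376)/(-15278) = (27 + 3*(-157)/(-1 - 0)) - (-46376)*(-1)/15278 = (27 + 3*(-157)/(-1 - 1*0)) - 1*23188/7639 = (27 + 3*(-157)/(-1 + 0)) - 23188/7639 = (27 + 3*(-157)/(-1)) - 23188/7639 = (27 + 3*(-157)*(-1)) - 23188/7639 = (27 + 471) - 23188/7639 = 498 - 23188/7639 = 3781034/7639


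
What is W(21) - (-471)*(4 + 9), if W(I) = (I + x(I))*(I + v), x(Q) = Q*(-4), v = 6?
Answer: 4422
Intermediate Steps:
x(Q) = -4*Q
W(I) = -3*I*(6 + I) (W(I) = (I - 4*I)*(I + 6) = (-3*I)*(6 + I) = -3*I*(6 + I))
W(21) - (-471)*(4 + 9) = 3*21*(-6 - 1*21) - (-471)*(4 + 9) = 3*21*(-6 - 21) - (-471)*13 = 3*21*(-27) - 471*(-13) = -1701 + 6123 = 4422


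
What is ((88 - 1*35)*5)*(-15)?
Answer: -3975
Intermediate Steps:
((88 - 1*35)*5)*(-15) = ((88 - 35)*5)*(-15) = (53*5)*(-15) = 265*(-15) = -3975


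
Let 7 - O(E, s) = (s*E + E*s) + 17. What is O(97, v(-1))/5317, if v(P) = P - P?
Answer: -10/5317 ≈ -0.0018808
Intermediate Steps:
v(P) = 0
O(E, s) = -10 - 2*E*s (O(E, s) = 7 - ((s*E + E*s) + 17) = 7 - ((E*s + E*s) + 17) = 7 - (2*E*s + 17) = 7 - (17 + 2*E*s) = 7 + (-17 - 2*E*s) = -10 - 2*E*s)
O(97, v(-1))/5317 = (-10 - 2*97*0)/5317 = (-10 + 0)*(1/5317) = -10*1/5317 = -10/5317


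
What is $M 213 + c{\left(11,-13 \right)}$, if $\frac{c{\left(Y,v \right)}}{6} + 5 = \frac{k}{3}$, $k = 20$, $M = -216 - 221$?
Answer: $-93071$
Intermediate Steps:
$M = -437$ ($M = -216 - 221 = -437$)
$c{\left(Y,v \right)} = 10$ ($c{\left(Y,v \right)} = -30 + 6 \cdot \frac{20}{3} = -30 + 40 = 10$)
$M 213 + c{\left(11,-13 \right)} = \left(-437\right) 213 + 10 = -93081 + 10 = -93071$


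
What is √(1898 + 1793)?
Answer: √3691 ≈ 60.754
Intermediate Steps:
√(1898 + 1793) = √3691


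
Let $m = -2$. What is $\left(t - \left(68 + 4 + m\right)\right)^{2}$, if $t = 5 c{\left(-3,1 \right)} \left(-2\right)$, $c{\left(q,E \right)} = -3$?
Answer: $1600$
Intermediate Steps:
$t = 30$ ($t = 5 \left(-3\right) \left(-2\right) = \left(-15\right) \left(-2\right) = 30$)
$\left(t - \left(68 + 4 + m\right)\right)^{2} = \left(30 - \left(66 + 4\right)\right)^{2} = \left(30 - 70\right)^{2} = \left(-40\right)^{2} = 1600$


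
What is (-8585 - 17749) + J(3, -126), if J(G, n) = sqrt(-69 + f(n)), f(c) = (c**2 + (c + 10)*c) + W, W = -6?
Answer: -26334 + sqrt(30417) ≈ -26160.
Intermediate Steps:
f(c) = -6 + c**2 + c*(10 + c) (f(c) = (c**2 + (c + 10)*c) - 6 = (c**2 + (10 + c)*c) - 6 = (c**2 + c*(10 + c)) - 6 = -6 + c**2 + c*(10 + c))
J(G, n) = sqrt(-75 + 2*n**2 + 10*n) (J(G, n) = sqrt(-69 + (-6 + 2*n**2 + 10*n)) = sqrt(-75 + 2*n**2 + 10*n))
(-8585 - 17749) + J(3, -126) = (-8585 - 17749) + sqrt(-75 + 2*(-126)**2 + 10*(-126)) = -26334 + sqrt(-75 + 2*15876 - 1260) = -26334 + sqrt(-75 + 31752 - 1260) = -26334 + sqrt(30417)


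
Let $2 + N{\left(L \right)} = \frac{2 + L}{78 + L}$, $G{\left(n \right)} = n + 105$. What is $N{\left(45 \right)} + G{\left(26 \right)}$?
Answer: $\frac{15914}{123} \approx 129.38$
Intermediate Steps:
$G{\left(n \right)} = 105 + n$
$N{\left(L \right)} = -2 + \frac{2 + L}{78 + L}$
$N{\left(45 \right)} + G{\left(26 \right)} = \frac{-154 - 45}{78 + 45} + \left(105 + 26\right) = \frac{-154 - 45}{123} + 131 = \frac{1}{123} \left(-199\right) + 131 = - \frac{199}{123} + 131 = \frac{15914}{123}$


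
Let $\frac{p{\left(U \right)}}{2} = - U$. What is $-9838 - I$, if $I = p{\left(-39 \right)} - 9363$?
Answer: $-553$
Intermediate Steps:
$p{\left(U \right)} = - 2 U$ ($p{\left(U \right)} = 2 \left(- U\right) = - 2 U$)
$I = -9285$ ($I = \left(-2\right) \left(-39\right) - 9363 = 78 - 9363 = -9285$)
$-9838 - I = -9838 - -9285 = -9838 + 9285 = -553$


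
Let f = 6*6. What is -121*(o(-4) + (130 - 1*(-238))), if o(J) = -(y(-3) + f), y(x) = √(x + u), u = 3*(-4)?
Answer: -40172 + 121*I*√15 ≈ -40172.0 + 468.63*I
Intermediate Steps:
f = 36
u = -12
y(x) = √(-12 + x) (y(x) = √(x - 12) = √(-12 + x))
o(J) = -36 - I*√15 (o(J) = -(√(-12 - 3) + 36) = -(√(-15) + 36) = -(I*√15 + 36) = -(36 + I*√15) = -36 - I*√15)
-121*(o(-4) + (130 - 1*(-238))) = -121*((-36 - I*√15) + (130 - 1*(-238))) = -121*((-36 - I*√15) + (130 + 238)) = -121*((-36 - I*√15) + 368) = -121*(332 - I*√15) = -40172 + 121*I*√15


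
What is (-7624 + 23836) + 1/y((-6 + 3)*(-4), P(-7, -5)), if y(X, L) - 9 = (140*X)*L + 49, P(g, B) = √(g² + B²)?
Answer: 1692972436987/104427118 + 420*√74/52213559 ≈ 16212.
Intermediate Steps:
P(g, B) = √(B² + g²)
y(X, L) = 58 + 140*L*X (y(X, L) = 9 + ((140*X)*L + 49) = 9 + (140*L*X + 49) = 9 + (49 + 140*L*X) = 58 + 140*L*X)
(-7624 + 23836) + 1/y((-6 + 3)*(-4), P(-7, -5)) = (-7624 + 23836) + 1/(58 + 140*√((-5)² + (-7)²)*((-6 + 3)*(-4))) = 16212 + 1/(58 + 140*√(25 + 49)*(-3*(-4))) = 16212 + 1/(58 + 140*√74*12) = 16212 + 1/(58 + 1680*√74)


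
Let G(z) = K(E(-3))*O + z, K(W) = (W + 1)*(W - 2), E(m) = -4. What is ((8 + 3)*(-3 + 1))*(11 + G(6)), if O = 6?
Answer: -2750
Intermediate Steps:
K(W) = (1 + W)*(-2 + W)
G(z) = 108 + z (G(z) = (-2 + (-4)² - 1*(-4))*6 + z = (-2 + 16 + 4)*6 + z = 18*6 + z = 108 + z)
((8 + 3)*(-3 + 1))*(11 + G(6)) = ((8 + 3)*(-3 + 1))*(11 + (108 + 6)) = (11*(-2))*(11 + 114) = -22*125 = -2750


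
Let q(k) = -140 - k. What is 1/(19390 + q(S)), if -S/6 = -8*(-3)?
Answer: 1/19394 ≈ 5.1562e-5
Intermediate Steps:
S = -144 (S = -(-48)*(-3) = -6*24 = -144)
1/(19390 + q(S)) = 1/(19390 + (-140 - 1*(-144))) = 1/(19390 + (-140 + 144)) = 1/(19390 + 4) = 1/19394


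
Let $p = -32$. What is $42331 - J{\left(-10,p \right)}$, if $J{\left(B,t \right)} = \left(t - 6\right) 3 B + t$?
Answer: $41223$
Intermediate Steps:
$J{\left(B,t \right)} = t + B \left(-18 + 3 t\right)$ ($J{\left(B,t \right)} = \left(-6 + t\right) 3 B + t = \left(-18 + 3 t\right) B + t = B \left(-18 + 3 t\right) + t = t + B \left(-18 + 3 t\right)$)
$42331 - J{\left(-10,p \right)} = 42331 - \left(-32 - -180 + 3 \left(-10\right) \left(-32\right)\right) = 42331 - \left(-32 + 180 + 960\right) = 42331 - 1108 = 41223$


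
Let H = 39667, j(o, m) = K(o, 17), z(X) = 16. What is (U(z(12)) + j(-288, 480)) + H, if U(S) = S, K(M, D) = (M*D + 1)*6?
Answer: 10313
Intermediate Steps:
K(M, D) = 6 + 6*D*M (K(M, D) = (D*M + 1)*6 = (1 + D*M)*6 = 6 + 6*D*M)
j(o, m) = 6 + 102*o (j(o, m) = 6 + 6*17*o = 6 + 102*o)
(U(z(12)) + j(-288, 480)) + H = (16 + (6 + 102*(-288))) + 39667 = (16 + (6 - 29376)) + 39667 = (16 - 29370) + 39667 = -29354 + 39667 = 10313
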